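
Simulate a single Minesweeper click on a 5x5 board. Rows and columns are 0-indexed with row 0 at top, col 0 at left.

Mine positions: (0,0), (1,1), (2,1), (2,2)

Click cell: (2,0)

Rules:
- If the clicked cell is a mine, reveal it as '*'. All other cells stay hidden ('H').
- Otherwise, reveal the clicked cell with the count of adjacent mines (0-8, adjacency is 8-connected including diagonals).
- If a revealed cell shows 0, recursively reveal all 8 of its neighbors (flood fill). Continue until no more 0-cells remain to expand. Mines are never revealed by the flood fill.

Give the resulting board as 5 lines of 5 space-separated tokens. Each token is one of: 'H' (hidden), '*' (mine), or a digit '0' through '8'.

H H H H H
H H H H H
2 H H H H
H H H H H
H H H H H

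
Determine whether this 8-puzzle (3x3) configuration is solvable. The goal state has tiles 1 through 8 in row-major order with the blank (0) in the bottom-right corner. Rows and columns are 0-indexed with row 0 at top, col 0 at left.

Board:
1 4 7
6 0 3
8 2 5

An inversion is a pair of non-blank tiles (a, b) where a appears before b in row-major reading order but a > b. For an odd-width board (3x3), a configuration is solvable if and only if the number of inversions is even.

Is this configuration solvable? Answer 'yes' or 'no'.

Inversions (pairs i<j in row-major order where tile[i] > tile[j] > 0): 12
12 is even, so the puzzle is solvable.

Answer: yes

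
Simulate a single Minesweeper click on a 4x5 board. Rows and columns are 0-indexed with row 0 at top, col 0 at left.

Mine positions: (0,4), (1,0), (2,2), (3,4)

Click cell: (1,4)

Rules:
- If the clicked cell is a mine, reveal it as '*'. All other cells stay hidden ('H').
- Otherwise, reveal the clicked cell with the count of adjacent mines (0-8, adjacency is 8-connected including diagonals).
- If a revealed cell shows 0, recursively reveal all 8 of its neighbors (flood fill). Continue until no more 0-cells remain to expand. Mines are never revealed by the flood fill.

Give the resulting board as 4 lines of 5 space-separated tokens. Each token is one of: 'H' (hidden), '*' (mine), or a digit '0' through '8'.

H H H H H
H H H H 1
H H H H H
H H H H H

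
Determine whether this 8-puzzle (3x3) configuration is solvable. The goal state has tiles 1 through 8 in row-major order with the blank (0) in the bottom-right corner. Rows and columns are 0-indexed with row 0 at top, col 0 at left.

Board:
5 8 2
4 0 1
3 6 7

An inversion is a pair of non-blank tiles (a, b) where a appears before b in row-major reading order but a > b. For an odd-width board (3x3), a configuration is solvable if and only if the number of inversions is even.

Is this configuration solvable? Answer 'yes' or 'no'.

Answer: no

Derivation:
Inversions (pairs i<j in row-major order where tile[i] > tile[j] > 0): 13
13 is odd, so the puzzle is not solvable.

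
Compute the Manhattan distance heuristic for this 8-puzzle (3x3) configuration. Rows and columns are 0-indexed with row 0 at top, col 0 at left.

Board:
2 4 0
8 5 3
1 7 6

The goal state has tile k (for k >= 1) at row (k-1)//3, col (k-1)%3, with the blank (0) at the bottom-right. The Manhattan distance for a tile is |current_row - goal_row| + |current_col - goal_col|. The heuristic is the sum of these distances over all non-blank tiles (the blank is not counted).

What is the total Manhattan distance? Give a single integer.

Answer: 10

Derivation:
Tile 2: (0,0)->(0,1) = 1
Tile 4: (0,1)->(1,0) = 2
Tile 8: (1,0)->(2,1) = 2
Tile 5: (1,1)->(1,1) = 0
Tile 3: (1,2)->(0,2) = 1
Tile 1: (2,0)->(0,0) = 2
Tile 7: (2,1)->(2,0) = 1
Tile 6: (2,2)->(1,2) = 1
Sum: 1 + 2 + 2 + 0 + 1 + 2 + 1 + 1 = 10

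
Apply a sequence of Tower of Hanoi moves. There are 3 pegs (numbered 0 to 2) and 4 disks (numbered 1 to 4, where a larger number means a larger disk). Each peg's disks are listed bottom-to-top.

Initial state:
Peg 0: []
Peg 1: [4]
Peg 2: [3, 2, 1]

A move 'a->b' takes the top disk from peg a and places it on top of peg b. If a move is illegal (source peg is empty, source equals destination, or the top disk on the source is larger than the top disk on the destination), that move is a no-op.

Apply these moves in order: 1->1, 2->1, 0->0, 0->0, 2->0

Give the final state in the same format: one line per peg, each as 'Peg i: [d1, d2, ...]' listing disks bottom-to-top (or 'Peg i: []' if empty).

After move 1 (1->1):
Peg 0: []
Peg 1: [4]
Peg 2: [3, 2, 1]

After move 2 (2->1):
Peg 0: []
Peg 1: [4, 1]
Peg 2: [3, 2]

After move 3 (0->0):
Peg 0: []
Peg 1: [4, 1]
Peg 2: [3, 2]

After move 4 (0->0):
Peg 0: []
Peg 1: [4, 1]
Peg 2: [3, 2]

After move 5 (2->0):
Peg 0: [2]
Peg 1: [4, 1]
Peg 2: [3]

Answer: Peg 0: [2]
Peg 1: [4, 1]
Peg 2: [3]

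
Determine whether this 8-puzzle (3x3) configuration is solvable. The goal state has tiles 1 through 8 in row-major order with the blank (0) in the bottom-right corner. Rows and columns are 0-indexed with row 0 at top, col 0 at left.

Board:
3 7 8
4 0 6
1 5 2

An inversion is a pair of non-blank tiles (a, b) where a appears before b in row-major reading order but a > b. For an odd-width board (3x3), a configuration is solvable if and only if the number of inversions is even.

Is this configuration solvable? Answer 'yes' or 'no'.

Answer: yes

Derivation:
Inversions (pairs i<j in row-major order where tile[i] > tile[j] > 0): 18
18 is even, so the puzzle is solvable.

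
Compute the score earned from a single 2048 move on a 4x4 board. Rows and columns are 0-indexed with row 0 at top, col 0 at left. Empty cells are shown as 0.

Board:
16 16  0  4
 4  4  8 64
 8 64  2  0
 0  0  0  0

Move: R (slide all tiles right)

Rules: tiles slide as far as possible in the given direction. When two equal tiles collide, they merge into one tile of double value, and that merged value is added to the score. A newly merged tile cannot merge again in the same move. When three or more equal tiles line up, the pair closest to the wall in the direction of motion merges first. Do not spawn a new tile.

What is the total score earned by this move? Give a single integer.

Answer: 40

Derivation:
Slide right:
row 0: [16, 16, 0, 4] -> [0, 0, 32, 4]  score +32 (running 32)
row 1: [4, 4, 8, 64] -> [0, 8, 8, 64]  score +8 (running 40)
row 2: [8, 64, 2, 0] -> [0, 8, 64, 2]  score +0 (running 40)
row 3: [0, 0, 0, 0] -> [0, 0, 0, 0]  score +0 (running 40)
Board after move:
 0  0 32  4
 0  8  8 64
 0  8 64  2
 0  0  0  0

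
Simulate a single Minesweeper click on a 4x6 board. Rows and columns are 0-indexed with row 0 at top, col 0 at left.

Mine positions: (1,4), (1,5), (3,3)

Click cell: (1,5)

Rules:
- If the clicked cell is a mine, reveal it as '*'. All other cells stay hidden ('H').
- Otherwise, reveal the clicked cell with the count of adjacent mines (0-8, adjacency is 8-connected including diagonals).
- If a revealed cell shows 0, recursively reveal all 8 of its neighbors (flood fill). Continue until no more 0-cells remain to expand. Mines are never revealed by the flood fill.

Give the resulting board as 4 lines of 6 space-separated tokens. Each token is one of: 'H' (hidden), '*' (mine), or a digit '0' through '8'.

H H H H H H
H H H H H *
H H H H H H
H H H H H H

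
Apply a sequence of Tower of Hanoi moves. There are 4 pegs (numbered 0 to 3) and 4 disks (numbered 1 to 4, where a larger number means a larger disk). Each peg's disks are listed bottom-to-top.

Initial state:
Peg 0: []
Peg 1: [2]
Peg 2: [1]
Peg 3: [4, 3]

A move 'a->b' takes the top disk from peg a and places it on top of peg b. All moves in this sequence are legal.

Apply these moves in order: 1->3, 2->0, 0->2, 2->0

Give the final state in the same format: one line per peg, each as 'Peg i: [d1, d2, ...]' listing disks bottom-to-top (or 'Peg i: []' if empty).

After move 1 (1->3):
Peg 0: []
Peg 1: []
Peg 2: [1]
Peg 3: [4, 3, 2]

After move 2 (2->0):
Peg 0: [1]
Peg 1: []
Peg 2: []
Peg 3: [4, 3, 2]

After move 3 (0->2):
Peg 0: []
Peg 1: []
Peg 2: [1]
Peg 3: [4, 3, 2]

After move 4 (2->0):
Peg 0: [1]
Peg 1: []
Peg 2: []
Peg 3: [4, 3, 2]

Answer: Peg 0: [1]
Peg 1: []
Peg 2: []
Peg 3: [4, 3, 2]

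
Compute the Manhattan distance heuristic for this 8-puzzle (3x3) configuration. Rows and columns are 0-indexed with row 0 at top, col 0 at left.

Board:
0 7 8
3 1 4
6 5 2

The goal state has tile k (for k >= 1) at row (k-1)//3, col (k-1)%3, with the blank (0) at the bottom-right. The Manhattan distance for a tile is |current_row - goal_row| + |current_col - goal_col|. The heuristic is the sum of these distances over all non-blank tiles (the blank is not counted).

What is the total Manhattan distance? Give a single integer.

Answer: 20

Derivation:
Tile 7: (0,1)->(2,0) = 3
Tile 8: (0,2)->(2,1) = 3
Tile 3: (1,0)->(0,2) = 3
Tile 1: (1,1)->(0,0) = 2
Tile 4: (1,2)->(1,0) = 2
Tile 6: (2,0)->(1,2) = 3
Tile 5: (2,1)->(1,1) = 1
Tile 2: (2,2)->(0,1) = 3
Sum: 3 + 3 + 3 + 2 + 2 + 3 + 1 + 3 = 20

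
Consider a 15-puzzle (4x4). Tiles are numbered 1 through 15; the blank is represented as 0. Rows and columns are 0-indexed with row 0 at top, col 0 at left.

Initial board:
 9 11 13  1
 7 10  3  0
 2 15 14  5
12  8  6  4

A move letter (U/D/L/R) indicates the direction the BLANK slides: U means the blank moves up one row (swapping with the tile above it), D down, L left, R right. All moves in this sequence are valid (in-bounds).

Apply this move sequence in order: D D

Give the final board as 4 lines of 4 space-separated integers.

After move 1 (D):
 9 11 13  1
 7 10  3  5
 2 15 14  0
12  8  6  4

After move 2 (D):
 9 11 13  1
 7 10  3  5
 2 15 14  4
12  8  6  0

Answer:  9 11 13  1
 7 10  3  5
 2 15 14  4
12  8  6  0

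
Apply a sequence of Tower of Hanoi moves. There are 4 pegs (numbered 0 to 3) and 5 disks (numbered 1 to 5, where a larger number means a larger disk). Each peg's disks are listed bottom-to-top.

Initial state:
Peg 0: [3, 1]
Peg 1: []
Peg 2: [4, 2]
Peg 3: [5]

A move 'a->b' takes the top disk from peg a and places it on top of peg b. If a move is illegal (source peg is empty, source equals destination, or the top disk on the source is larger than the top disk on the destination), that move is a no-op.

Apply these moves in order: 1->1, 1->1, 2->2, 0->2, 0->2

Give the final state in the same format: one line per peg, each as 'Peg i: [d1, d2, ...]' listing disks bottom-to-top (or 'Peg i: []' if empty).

After move 1 (1->1):
Peg 0: [3, 1]
Peg 1: []
Peg 2: [4, 2]
Peg 3: [5]

After move 2 (1->1):
Peg 0: [3, 1]
Peg 1: []
Peg 2: [4, 2]
Peg 3: [5]

After move 3 (2->2):
Peg 0: [3, 1]
Peg 1: []
Peg 2: [4, 2]
Peg 3: [5]

After move 4 (0->2):
Peg 0: [3]
Peg 1: []
Peg 2: [4, 2, 1]
Peg 3: [5]

After move 5 (0->2):
Peg 0: [3]
Peg 1: []
Peg 2: [4, 2, 1]
Peg 3: [5]

Answer: Peg 0: [3]
Peg 1: []
Peg 2: [4, 2, 1]
Peg 3: [5]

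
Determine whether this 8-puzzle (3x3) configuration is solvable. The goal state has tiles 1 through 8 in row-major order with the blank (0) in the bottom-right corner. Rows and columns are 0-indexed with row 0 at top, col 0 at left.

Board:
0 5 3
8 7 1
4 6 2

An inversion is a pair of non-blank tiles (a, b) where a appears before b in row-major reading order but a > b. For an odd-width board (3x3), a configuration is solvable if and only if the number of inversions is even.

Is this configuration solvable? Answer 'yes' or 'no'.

Inversions (pairs i<j in row-major order where tile[i] > tile[j] > 0): 17
17 is odd, so the puzzle is not solvable.

Answer: no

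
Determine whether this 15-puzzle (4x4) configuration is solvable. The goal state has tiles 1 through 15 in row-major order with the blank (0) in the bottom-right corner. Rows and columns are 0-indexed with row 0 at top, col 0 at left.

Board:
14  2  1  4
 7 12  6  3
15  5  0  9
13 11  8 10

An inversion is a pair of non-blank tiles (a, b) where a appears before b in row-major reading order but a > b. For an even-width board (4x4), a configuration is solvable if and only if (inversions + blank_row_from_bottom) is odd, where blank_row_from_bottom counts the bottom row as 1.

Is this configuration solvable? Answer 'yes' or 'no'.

Inversions: 39
Blank is in row 2 (0-indexed from top), which is row 2 counting from the bottom (bottom = 1).
39 + 2 = 41, which is odd, so the puzzle is solvable.

Answer: yes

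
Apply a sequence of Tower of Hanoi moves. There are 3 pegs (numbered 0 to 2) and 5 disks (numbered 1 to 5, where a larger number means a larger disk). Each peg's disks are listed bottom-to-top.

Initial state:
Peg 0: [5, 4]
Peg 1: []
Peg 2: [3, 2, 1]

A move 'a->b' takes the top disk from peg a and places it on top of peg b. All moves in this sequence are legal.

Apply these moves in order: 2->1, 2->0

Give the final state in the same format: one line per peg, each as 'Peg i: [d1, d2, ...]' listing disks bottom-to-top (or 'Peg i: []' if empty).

After move 1 (2->1):
Peg 0: [5, 4]
Peg 1: [1]
Peg 2: [3, 2]

After move 2 (2->0):
Peg 0: [5, 4, 2]
Peg 1: [1]
Peg 2: [3]

Answer: Peg 0: [5, 4, 2]
Peg 1: [1]
Peg 2: [3]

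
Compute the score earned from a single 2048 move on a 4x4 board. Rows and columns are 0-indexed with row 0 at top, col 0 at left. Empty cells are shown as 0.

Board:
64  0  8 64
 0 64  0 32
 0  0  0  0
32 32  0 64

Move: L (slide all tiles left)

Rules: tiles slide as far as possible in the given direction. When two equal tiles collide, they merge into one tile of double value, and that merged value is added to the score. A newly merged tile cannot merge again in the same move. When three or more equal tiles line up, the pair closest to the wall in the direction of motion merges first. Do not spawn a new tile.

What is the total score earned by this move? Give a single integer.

Answer: 64

Derivation:
Slide left:
row 0: [64, 0, 8, 64] -> [64, 8, 64, 0]  score +0 (running 0)
row 1: [0, 64, 0, 32] -> [64, 32, 0, 0]  score +0 (running 0)
row 2: [0, 0, 0, 0] -> [0, 0, 0, 0]  score +0 (running 0)
row 3: [32, 32, 0, 64] -> [64, 64, 0, 0]  score +64 (running 64)
Board after move:
64  8 64  0
64 32  0  0
 0  0  0  0
64 64  0  0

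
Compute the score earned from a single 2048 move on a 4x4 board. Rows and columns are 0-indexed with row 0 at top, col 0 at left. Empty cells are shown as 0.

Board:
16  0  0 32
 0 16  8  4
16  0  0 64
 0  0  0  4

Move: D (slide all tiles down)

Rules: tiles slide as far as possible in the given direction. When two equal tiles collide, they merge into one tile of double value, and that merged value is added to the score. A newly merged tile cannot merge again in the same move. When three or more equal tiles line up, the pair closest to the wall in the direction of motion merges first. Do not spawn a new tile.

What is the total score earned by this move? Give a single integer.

Answer: 32

Derivation:
Slide down:
col 0: [16, 0, 16, 0] -> [0, 0, 0, 32]  score +32 (running 32)
col 1: [0, 16, 0, 0] -> [0, 0, 0, 16]  score +0 (running 32)
col 2: [0, 8, 0, 0] -> [0, 0, 0, 8]  score +0 (running 32)
col 3: [32, 4, 64, 4] -> [32, 4, 64, 4]  score +0 (running 32)
Board after move:
 0  0  0 32
 0  0  0  4
 0  0  0 64
32 16  8  4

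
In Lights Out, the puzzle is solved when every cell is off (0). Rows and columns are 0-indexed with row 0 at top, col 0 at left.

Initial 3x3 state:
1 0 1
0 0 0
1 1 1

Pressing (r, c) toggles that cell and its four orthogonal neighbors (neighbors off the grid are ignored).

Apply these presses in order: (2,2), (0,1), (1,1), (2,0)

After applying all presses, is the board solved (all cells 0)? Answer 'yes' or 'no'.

After press 1 at (2,2):
1 0 1
0 0 1
1 0 0

After press 2 at (0,1):
0 1 0
0 1 1
1 0 0

After press 3 at (1,1):
0 0 0
1 0 0
1 1 0

After press 4 at (2,0):
0 0 0
0 0 0
0 0 0

Lights still on: 0

Answer: yes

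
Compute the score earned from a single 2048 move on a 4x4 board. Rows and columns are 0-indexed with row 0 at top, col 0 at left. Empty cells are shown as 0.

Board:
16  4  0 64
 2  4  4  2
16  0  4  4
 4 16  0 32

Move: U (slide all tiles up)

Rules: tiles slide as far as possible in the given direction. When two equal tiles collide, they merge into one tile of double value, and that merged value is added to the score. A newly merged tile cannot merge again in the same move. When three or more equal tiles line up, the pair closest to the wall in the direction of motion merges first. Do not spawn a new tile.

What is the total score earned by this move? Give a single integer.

Slide up:
col 0: [16, 2, 16, 4] -> [16, 2, 16, 4]  score +0 (running 0)
col 1: [4, 4, 0, 16] -> [8, 16, 0, 0]  score +8 (running 8)
col 2: [0, 4, 4, 0] -> [8, 0, 0, 0]  score +8 (running 16)
col 3: [64, 2, 4, 32] -> [64, 2, 4, 32]  score +0 (running 16)
Board after move:
16  8  8 64
 2 16  0  2
16  0  0  4
 4  0  0 32

Answer: 16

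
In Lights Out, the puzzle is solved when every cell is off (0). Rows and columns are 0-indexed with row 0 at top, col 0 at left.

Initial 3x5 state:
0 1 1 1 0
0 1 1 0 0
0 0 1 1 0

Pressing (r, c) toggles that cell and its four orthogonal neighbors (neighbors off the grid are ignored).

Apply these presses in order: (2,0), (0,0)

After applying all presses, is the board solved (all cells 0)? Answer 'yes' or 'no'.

Answer: no

Derivation:
After press 1 at (2,0):
0 1 1 1 0
1 1 1 0 0
1 1 1 1 0

After press 2 at (0,0):
1 0 1 1 0
0 1 1 0 0
1 1 1 1 0

Lights still on: 9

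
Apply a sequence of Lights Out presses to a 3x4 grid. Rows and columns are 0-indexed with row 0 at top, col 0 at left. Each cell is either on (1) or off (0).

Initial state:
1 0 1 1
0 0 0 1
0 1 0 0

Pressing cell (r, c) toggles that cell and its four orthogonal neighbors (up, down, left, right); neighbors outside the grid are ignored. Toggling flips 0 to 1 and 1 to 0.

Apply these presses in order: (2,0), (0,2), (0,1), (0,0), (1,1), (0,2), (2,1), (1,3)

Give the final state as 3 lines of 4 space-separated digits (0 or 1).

Answer: 1 1 0 0
1 1 0 0
0 0 1 1

Derivation:
After press 1 at (2,0):
1 0 1 1
1 0 0 1
1 0 0 0

After press 2 at (0,2):
1 1 0 0
1 0 1 1
1 0 0 0

After press 3 at (0,1):
0 0 1 0
1 1 1 1
1 0 0 0

After press 4 at (0,0):
1 1 1 0
0 1 1 1
1 0 0 0

After press 5 at (1,1):
1 0 1 0
1 0 0 1
1 1 0 0

After press 6 at (0,2):
1 1 0 1
1 0 1 1
1 1 0 0

After press 7 at (2,1):
1 1 0 1
1 1 1 1
0 0 1 0

After press 8 at (1,3):
1 1 0 0
1 1 0 0
0 0 1 1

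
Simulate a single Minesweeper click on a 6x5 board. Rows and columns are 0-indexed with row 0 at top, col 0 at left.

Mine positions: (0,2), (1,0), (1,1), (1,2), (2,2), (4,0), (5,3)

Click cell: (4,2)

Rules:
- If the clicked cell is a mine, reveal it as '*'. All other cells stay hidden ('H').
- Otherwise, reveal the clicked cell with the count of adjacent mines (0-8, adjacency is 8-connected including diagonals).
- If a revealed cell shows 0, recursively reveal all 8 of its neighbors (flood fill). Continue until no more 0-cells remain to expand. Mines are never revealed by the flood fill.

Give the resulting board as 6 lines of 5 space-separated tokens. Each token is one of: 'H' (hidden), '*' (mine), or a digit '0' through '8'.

H H H H H
H H H H H
H H H H H
H H H H H
H H 1 H H
H H H H H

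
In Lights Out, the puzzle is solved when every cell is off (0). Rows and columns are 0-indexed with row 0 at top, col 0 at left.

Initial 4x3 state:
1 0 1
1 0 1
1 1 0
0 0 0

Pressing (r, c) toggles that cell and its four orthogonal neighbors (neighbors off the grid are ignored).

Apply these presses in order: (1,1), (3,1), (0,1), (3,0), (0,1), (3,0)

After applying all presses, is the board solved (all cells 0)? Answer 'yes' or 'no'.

After press 1 at (1,1):
1 1 1
0 1 0
1 0 0
0 0 0

After press 2 at (3,1):
1 1 1
0 1 0
1 1 0
1 1 1

After press 3 at (0,1):
0 0 0
0 0 0
1 1 0
1 1 1

After press 4 at (3,0):
0 0 0
0 0 0
0 1 0
0 0 1

After press 5 at (0,1):
1 1 1
0 1 0
0 1 0
0 0 1

After press 6 at (3,0):
1 1 1
0 1 0
1 1 0
1 1 1

Lights still on: 9

Answer: no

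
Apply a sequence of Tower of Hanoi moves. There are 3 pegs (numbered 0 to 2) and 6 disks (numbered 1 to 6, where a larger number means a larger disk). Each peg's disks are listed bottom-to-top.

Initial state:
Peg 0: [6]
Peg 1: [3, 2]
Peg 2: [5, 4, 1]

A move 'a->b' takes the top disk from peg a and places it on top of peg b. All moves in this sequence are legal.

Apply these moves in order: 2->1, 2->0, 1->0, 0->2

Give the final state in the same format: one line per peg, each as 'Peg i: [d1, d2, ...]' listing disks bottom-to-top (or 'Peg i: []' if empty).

Answer: Peg 0: [6, 4]
Peg 1: [3, 2]
Peg 2: [5, 1]

Derivation:
After move 1 (2->1):
Peg 0: [6]
Peg 1: [3, 2, 1]
Peg 2: [5, 4]

After move 2 (2->0):
Peg 0: [6, 4]
Peg 1: [3, 2, 1]
Peg 2: [5]

After move 3 (1->0):
Peg 0: [6, 4, 1]
Peg 1: [3, 2]
Peg 2: [5]

After move 4 (0->2):
Peg 0: [6, 4]
Peg 1: [3, 2]
Peg 2: [5, 1]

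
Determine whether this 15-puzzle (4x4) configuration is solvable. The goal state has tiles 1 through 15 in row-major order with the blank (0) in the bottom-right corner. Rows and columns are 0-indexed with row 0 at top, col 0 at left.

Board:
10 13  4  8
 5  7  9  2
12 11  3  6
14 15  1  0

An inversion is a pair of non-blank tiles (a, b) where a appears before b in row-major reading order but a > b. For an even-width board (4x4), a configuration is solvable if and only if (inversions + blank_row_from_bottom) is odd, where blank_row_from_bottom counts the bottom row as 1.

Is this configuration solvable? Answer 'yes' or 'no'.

Inversions: 52
Blank is in row 3 (0-indexed from top), which is row 1 counting from the bottom (bottom = 1).
52 + 1 = 53, which is odd, so the puzzle is solvable.

Answer: yes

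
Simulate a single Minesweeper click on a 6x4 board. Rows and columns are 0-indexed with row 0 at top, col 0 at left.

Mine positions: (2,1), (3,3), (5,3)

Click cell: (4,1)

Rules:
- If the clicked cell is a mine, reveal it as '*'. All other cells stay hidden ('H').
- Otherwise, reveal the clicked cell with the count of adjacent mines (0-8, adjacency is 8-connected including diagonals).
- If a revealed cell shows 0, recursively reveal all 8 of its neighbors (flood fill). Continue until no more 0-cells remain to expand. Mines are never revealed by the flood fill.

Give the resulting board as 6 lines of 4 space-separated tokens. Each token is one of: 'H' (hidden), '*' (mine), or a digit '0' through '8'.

H H H H
H H H H
H H H H
1 1 2 H
0 0 2 H
0 0 1 H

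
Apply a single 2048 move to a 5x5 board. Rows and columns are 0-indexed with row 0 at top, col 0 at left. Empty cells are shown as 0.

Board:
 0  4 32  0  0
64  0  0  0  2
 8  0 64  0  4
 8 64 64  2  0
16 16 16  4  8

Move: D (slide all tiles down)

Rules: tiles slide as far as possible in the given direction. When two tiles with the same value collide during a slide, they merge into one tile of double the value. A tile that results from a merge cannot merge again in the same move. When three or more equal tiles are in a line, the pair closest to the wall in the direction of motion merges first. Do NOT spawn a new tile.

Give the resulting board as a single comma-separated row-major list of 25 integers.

Answer: 0, 0, 0, 0, 0, 0, 0, 0, 0, 0, 64, 4, 32, 0, 2, 16, 64, 128, 2, 4, 16, 16, 16, 4, 8

Derivation:
Slide down:
col 0: [0, 64, 8, 8, 16] -> [0, 0, 64, 16, 16]
col 1: [4, 0, 0, 64, 16] -> [0, 0, 4, 64, 16]
col 2: [32, 0, 64, 64, 16] -> [0, 0, 32, 128, 16]
col 3: [0, 0, 0, 2, 4] -> [0, 0, 0, 2, 4]
col 4: [0, 2, 4, 0, 8] -> [0, 0, 2, 4, 8]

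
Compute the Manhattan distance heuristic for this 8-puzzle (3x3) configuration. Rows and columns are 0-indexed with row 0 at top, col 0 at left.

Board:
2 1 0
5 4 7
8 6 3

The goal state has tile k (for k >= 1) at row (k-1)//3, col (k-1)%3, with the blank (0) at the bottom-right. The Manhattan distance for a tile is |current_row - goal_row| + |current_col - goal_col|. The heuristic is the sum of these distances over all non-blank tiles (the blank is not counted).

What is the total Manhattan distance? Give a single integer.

Answer: 12

Derivation:
Tile 2: at (0,0), goal (0,1), distance |0-0|+|0-1| = 1
Tile 1: at (0,1), goal (0,0), distance |0-0|+|1-0| = 1
Tile 5: at (1,0), goal (1,1), distance |1-1|+|0-1| = 1
Tile 4: at (1,1), goal (1,0), distance |1-1|+|1-0| = 1
Tile 7: at (1,2), goal (2,0), distance |1-2|+|2-0| = 3
Tile 8: at (2,0), goal (2,1), distance |2-2|+|0-1| = 1
Tile 6: at (2,1), goal (1,2), distance |2-1|+|1-2| = 2
Tile 3: at (2,2), goal (0,2), distance |2-0|+|2-2| = 2
Sum: 1 + 1 + 1 + 1 + 3 + 1 + 2 + 2 = 12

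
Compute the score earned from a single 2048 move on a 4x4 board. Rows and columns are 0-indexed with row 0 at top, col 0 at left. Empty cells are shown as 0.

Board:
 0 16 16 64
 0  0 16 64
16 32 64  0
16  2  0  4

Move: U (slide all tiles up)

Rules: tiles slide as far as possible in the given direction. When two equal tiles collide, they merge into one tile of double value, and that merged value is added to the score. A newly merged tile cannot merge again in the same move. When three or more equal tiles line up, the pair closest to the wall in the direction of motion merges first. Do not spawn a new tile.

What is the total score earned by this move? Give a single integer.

Slide up:
col 0: [0, 0, 16, 16] -> [32, 0, 0, 0]  score +32 (running 32)
col 1: [16, 0, 32, 2] -> [16, 32, 2, 0]  score +0 (running 32)
col 2: [16, 16, 64, 0] -> [32, 64, 0, 0]  score +32 (running 64)
col 3: [64, 64, 0, 4] -> [128, 4, 0, 0]  score +128 (running 192)
Board after move:
 32  16  32 128
  0  32  64   4
  0   2   0   0
  0   0   0   0

Answer: 192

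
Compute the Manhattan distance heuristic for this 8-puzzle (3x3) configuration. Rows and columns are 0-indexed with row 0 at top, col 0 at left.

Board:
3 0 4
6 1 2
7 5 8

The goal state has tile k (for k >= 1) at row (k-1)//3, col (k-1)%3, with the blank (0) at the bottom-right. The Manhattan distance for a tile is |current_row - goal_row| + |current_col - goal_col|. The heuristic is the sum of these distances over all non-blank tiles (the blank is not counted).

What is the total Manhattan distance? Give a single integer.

Tile 3: (0,0)->(0,2) = 2
Tile 4: (0,2)->(1,0) = 3
Tile 6: (1,0)->(1,2) = 2
Tile 1: (1,1)->(0,0) = 2
Tile 2: (1,2)->(0,1) = 2
Tile 7: (2,0)->(2,0) = 0
Tile 5: (2,1)->(1,1) = 1
Tile 8: (2,2)->(2,1) = 1
Sum: 2 + 3 + 2 + 2 + 2 + 0 + 1 + 1 = 13

Answer: 13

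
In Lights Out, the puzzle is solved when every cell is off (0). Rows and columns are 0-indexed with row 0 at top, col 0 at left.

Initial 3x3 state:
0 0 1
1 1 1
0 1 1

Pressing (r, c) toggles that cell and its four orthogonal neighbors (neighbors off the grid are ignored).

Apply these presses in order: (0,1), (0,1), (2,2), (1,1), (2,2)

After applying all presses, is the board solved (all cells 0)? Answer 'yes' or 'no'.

After press 1 at (0,1):
1 1 0
1 0 1
0 1 1

After press 2 at (0,1):
0 0 1
1 1 1
0 1 1

After press 3 at (2,2):
0 0 1
1 1 0
0 0 0

After press 4 at (1,1):
0 1 1
0 0 1
0 1 0

After press 5 at (2,2):
0 1 1
0 0 0
0 0 1

Lights still on: 3

Answer: no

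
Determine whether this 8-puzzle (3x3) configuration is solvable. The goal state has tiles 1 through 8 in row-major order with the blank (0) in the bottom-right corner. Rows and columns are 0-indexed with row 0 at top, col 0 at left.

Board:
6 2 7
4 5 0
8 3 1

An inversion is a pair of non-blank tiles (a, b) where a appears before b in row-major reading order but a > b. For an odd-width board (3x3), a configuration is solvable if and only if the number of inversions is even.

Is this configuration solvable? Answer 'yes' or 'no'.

Answer: no

Derivation:
Inversions (pairs i<j in row-major order where tile[i] > tile[j] > 0): 17
17 is odd, so the puzzle is not solvable.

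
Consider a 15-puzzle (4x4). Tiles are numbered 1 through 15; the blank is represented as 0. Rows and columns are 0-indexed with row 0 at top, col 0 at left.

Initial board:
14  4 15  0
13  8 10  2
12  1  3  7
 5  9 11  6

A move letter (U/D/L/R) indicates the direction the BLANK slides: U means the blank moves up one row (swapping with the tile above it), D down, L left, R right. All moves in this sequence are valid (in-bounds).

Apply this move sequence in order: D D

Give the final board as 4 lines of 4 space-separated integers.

After move 1 (D):
14  4 15  2
13  8 10  0
12  1  3  7
 5  9 11  6

After move 2 (D):
14  4 15  2
13  8 10  7
12  1  3  0
 5  9 11  6

Answer: 14  4 15  2
13  8 10  7
12  1  3  0
 5  9 11  6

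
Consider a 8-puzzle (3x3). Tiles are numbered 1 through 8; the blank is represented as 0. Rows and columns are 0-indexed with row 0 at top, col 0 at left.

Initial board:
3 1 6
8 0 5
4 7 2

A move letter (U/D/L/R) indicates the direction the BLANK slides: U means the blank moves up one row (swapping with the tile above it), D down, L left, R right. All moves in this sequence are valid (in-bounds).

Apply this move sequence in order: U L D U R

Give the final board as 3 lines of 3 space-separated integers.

After move 1 (U):
3 0 6
8 1 5
4 7 2

After move 2 (L):
0 3 6
8 1 5
4 7 2

After move 3 (D):
8 3 6
0 1 5
4 7 2

After move 4 (U):
0 3 6
8 1 5
4 7 2

After move 5 (R):
3 0 6
8 1 5
4 7 2

Answer: 3 0 6
8 1 5
4 7 2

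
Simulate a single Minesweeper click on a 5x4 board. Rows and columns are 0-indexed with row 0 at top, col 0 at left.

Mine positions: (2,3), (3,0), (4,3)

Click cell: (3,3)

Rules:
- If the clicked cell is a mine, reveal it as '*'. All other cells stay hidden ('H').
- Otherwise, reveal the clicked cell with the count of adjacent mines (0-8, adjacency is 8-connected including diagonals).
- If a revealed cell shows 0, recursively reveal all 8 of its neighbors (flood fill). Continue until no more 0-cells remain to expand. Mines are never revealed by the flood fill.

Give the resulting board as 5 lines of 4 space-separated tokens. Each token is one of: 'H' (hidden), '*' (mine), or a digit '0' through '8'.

H H H H
H H H H
H H H H
H H H 2
H H H H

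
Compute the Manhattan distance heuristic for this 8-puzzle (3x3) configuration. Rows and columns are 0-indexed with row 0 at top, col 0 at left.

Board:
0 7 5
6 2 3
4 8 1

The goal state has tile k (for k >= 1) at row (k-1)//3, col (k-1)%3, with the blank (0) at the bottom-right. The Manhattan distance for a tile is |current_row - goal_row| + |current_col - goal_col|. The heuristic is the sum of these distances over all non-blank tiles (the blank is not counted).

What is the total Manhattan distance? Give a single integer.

Tile 7: (0,1)->(2,0) = 3
Tile 5: (0,2)->(1,1) = 2
Tile 6: (1,0)->(1,2) = 2
Tile 2: (1,1)->(0,1) = 1
Tile 3: (1,2)->(0,2) = 1
Tile 4: (2,0)->(1,0) = 1
Tile 8: (2,1)->(2,1) = 0
Tile 1: (2,2)->(0,0) = 4
Sum: 3 + 2 + 2 + 1 + 1 + 1 + 0 + 4 = 14

Answer: 14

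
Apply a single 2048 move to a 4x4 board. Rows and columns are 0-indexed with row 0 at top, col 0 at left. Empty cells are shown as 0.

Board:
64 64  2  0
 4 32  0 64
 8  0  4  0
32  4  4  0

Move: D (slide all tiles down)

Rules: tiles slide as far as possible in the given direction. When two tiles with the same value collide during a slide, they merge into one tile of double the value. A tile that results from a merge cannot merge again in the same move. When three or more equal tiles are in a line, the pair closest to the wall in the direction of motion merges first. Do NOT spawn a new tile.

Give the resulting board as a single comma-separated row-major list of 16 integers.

Answer: 64, 0, 0, 0, 4, 64, 0, 0, 8, 32, 2, 0, 32, 4, 8, 64

Derivation:
Slide down:
col 0: [64, 4, 8, 32] -> [64, 4, 8, 32]
col 1: [64, 32, 0, 4] -> [0, 64, 32, 4]
col 2: [2, 0, 4, 4] -> [0, 0, 2, 8]
col 3: [0, 64, 0, 0] -> [0, 0, 0, 64]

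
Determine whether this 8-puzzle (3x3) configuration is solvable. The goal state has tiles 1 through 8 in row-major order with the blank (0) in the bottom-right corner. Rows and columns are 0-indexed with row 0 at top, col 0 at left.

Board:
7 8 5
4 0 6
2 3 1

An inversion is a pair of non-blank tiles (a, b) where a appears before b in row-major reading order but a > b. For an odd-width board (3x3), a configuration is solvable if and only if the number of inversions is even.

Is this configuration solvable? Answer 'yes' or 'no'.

Answer: yes

Derivation:
Inversions (pairs i<j in row-major order where tile[i] > tile[j] > 0): 24
24 is even, so the puzzle is solvable.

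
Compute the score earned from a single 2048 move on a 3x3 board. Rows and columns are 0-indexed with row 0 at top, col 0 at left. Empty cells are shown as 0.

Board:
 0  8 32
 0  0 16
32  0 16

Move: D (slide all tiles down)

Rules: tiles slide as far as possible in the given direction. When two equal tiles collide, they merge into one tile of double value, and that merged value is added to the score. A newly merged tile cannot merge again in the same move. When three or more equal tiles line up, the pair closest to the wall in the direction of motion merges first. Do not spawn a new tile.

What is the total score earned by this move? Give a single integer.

Slide down:
col 0: [0, 0, 32] -> [0, 0, 32]  score +0 (running 0)
col 1: [8, 0, 0] -> [0, 0, 8]  score +0 (running 0)
col 2: [32, 16, 16] -> [0, 32, 32]  score +32 (running 32)
Board after move:
 0  0  0
 0  0 32
32  8 32

Answer: 32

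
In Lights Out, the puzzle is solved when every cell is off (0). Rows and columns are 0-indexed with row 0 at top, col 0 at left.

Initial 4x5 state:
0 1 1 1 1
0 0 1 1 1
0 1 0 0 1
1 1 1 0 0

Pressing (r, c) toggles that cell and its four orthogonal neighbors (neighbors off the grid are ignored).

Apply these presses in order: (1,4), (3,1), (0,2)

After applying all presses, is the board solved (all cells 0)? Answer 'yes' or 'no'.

Answer: yes

Derivation:
After press 1 at (1,4):
0 1 1 1 0
0 0 1 0 0
0 1 0 0 0
1 1 1 0 0

After press 2 at (3,1):
0 1 1 1 0
0 0 1 0 0
0 0 0 0 0
0 0 0 0 0

After press 3 at (0,2):
0 0 0 0 0
0 0 0 0 0
0 0 0 0 0
0 0 0 0 0

Lights still on: 0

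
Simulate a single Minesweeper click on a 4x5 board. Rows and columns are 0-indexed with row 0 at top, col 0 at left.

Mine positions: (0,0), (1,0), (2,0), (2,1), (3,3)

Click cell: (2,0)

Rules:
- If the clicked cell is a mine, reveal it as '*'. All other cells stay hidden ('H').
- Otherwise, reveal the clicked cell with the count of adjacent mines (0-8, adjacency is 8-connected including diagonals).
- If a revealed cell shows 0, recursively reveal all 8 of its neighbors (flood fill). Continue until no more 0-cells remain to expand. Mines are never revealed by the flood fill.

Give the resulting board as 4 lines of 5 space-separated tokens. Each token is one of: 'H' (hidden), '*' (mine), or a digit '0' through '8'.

H H H H H
H H H H H
* H H H H
H H H H H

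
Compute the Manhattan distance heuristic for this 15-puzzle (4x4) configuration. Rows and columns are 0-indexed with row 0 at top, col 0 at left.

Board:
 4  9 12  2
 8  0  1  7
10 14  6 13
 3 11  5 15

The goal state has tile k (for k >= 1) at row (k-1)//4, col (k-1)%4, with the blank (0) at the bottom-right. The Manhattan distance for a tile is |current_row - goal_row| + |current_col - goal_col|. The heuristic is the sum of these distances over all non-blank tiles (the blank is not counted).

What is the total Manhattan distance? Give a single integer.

Tile 4: at (0,0), goal (0,3), distance |0-0|+|0-3| = 3
Tile 9: at (0,1), goal (2,0), distance |0-2|+|1-0| = 3
Tile 12: at (0,2), goal (2,3), distance |0-2|+|2-3| = 3
Tile 2: at (0,3), goal (0,1), distance |0-0|+|3-1| = 2
Tile 8: at (1,0), goal (1,3), distance |1-1|+|0-3| = 3
Tile 1: at (1,2), goal (0,0), distance |1-0|+|2-0| = 3
Tile 7: at (1,3), goal (1,2), distance |1-1|+|3-2| = 1
Tile 10: at (2,0), goal (2,1), distance |2-2|+|0-1| = 1
Tile 14: at (2,1), goal (3,1), distance |2-3|+|1-1| = 1
Tile 6: at (2,2), goal (1,1), distance |2-1|+|2-1| = 2
Tile 13: at (2,3), goal (3,0), distance |2-3|+|3-0| = 4
Tile 3: at (3,0), goal (0,2), distance |3-0|+|0-2| = 5
Tile 11: at (3,1), goal (2,2), distance |3-2|+|1-2| = 2
Tile 5: at (3,2), goal (1,0), distance |3-1|+|2-0| = 4
Tile 15: at (3,3), goal (3,2), distance |3-3|+|3-2| = 1
Sum: 3 + 3 + 3 + 2 + 3 + 3 + 1 + 1 + 1 + 2 + 4 + 5 + 2 + 4 + 1 = 38

Answer: 38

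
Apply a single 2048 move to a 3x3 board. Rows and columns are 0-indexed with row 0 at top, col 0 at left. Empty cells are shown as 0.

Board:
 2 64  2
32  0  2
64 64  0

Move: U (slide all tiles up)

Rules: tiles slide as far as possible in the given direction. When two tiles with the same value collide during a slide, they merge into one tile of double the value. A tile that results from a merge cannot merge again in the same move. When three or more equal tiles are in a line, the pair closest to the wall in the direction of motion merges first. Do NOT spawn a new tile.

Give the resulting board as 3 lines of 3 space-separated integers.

Answer:   2 128   4
 32   0   0
 64   0   0

Derivation:
Slide up:
col 0: [2, 32, 64] -> [2, 32, 64]
col 1: [64, 0, 64] -> [128, 0, 0]
col 2: [2, 2, 0] -> [4, 0, 0]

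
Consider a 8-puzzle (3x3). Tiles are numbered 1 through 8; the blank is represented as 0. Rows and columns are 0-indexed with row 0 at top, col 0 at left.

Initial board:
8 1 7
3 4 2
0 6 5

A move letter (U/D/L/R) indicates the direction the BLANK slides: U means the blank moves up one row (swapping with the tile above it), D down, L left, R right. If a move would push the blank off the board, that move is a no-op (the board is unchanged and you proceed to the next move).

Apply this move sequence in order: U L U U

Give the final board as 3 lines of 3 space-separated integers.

Answer: 0 1 7
8 4 2
3 6 5

Derivation:
After move 1 (U):
8 1 7
0 4 2
3 6 5

After move 2 (L):
8 1 7
0 4 2
3 6 5

After move 3 (U):
0 1 7
8 4 2
3 6 5

After move 4 (U):
0 1 7
8 4 2
3 6 5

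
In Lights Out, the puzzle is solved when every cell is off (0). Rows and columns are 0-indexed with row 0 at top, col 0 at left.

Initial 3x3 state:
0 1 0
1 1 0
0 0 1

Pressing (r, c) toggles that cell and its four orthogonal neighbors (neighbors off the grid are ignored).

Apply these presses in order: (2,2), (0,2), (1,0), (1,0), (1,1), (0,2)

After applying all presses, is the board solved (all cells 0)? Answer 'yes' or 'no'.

After press 1 at (2,2):
0 1 0
1 1 1
0 1 0

After press 2 at (0,2):
0 0 1
1 1 0
0 1 0

After press 3 at (1,0):
1 0 1
0 0 0
1 1 0

After press 4 at (1,0):
0 0 1
1 1 0
0 1 0

After press 5 at (1,1):
0 1 1
0 0 1
0 0 0

After press 6 at (0,2):
0 0 0
0 0 0
0 0 0

Lights still on: 0

Answer: yes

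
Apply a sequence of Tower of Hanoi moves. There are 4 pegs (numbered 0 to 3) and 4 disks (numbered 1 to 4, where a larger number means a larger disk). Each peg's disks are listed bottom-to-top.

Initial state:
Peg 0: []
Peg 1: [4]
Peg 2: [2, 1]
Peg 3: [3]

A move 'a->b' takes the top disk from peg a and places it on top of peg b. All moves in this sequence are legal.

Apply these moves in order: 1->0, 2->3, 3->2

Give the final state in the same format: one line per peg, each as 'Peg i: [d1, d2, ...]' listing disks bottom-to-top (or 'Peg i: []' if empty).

Answer: Peg 0: [4]
Peg 1: []
Peg 2: [2, 1]
Peg 3: [3]

Derivation:
After move 1 (1->0):
Peg 0: [4]
Peg 1: []
Peg 2: [2, 1]
Peg 3: [3]

After move 2 (2->3):
Peg 0: [4]
Peg 1: []
Peg 2: [2]
Peg 3: [3, 1]

After move 3 (3->2):
Peg 0: [4]
Peg 1: []
Peg 2: [2, 1]
Peg 3: [3]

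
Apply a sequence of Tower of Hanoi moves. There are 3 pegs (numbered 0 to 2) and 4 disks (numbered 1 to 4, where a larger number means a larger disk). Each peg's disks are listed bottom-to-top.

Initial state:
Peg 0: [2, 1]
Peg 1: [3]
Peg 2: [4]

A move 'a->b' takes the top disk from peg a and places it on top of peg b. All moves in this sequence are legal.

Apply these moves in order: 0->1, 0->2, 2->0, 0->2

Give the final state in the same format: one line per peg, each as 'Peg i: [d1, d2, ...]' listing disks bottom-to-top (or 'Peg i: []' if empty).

Answer: Peg 0: []
Peg 1: [3, 1]
Peg 2: [4, 2]

Derivation:
After move 1 (0->1):
Peg 0: [2]
Peg 1: [3, 1]
Peg 2: [4]

After move 2 (0->2):
Peg 0: []
Peg 1: [3, 1]
Peg 2: [4, 2]

After move 3 (2->0):
Peg 0: [2]
Peg 1: [3, 1]
Peg 2: [4]

After move 4 (0->2):
Peg 0: []
Peg 1: [3, 1]
Peg 2: [4, 2]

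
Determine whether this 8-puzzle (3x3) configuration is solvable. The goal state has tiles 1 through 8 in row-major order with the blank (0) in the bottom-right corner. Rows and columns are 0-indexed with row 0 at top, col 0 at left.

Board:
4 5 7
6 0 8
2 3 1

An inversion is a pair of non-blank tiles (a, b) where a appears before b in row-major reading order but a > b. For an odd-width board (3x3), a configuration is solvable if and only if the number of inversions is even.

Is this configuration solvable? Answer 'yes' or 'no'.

Inversions (pairs i<j in row-major order where tile[i] > tile[j] > 0): 18
18 is even, so the puzzle is solvable.

Answer: yes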